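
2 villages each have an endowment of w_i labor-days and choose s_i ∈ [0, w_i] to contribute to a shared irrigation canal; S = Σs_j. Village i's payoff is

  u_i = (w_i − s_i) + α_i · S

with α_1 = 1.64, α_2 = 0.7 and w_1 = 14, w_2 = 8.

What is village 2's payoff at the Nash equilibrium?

∂u_i/∂s_i = α_i − 1, so village i contributes w_i if α_i > 1, else 0.
α_i > 1 for i ∈ {1}; NE contributions (14, 0), S = 14.
u_2 = (8 − 0) + 0.7·14 = 17.8.

17.8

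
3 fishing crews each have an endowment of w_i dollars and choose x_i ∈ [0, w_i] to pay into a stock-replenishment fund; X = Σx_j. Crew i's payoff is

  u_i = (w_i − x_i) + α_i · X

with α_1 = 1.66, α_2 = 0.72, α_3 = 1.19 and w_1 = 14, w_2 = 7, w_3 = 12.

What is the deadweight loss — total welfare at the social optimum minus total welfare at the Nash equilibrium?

∂u_i/∂x_i = α_i − 1, so crew i contributes w_i if α_i > 1, else 0.
α_i > 1 for i ∈ {1, 3}; NE contributions (14, 0, 12), X = 26.
W^NE = Σw_i − X^NE + (Σα_i)·X^NE = 33 + 2.57·26 = 99.82.
Planner: ∂(Σu_j)/∂x_i = Σα_j − 1 = 2.57 > 0, so everyone contributes w_i; X^SO = 33, W^SO = 33 + 2.57·33 = 117.81.
Deadweight loss = 17.99.

17.99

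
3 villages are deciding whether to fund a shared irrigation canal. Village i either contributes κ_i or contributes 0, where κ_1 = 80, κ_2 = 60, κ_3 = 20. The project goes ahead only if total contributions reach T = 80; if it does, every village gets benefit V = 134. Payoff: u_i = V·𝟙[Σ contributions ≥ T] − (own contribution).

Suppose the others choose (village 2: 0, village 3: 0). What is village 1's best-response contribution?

80

Others' total = 0. Contributing 80 brings total to 80 ≥ 80: gain V − κ_1 = 54.
Best response: 80.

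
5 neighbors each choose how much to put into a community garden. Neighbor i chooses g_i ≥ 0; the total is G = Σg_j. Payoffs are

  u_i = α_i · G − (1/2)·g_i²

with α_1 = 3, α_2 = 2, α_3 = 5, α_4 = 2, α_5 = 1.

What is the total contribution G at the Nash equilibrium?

Neighbor i's FOC: ∂u_i/∂g_i = α_i − g_i = 0, so g_i* = α_i.
NE contributions = (3, 2, 5, 2, 1); G = 13.

13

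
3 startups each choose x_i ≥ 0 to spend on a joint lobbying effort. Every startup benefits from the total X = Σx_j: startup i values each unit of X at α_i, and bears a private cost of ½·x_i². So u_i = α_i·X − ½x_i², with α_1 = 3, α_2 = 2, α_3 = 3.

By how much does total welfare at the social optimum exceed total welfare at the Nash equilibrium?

Startup i's FOC: ∂u_i/∂x_i = α_i − x_i = 0, so x_i* = α_i.
NE contributions = (3, 2, 3); X = 8.
W^NE = (Σα)·X − ½Σα_i² = 8² − ½·22 = 53.
Planner sets x_i = Σα_j = 8 for every i, so X^SO = 3·8 = 24.
W^SO = (Σα)·X^SO − ½·3·(Σα)² = (3/2)·8² = 96.
Deadweight loss = W^SO − W^NE = 43.

43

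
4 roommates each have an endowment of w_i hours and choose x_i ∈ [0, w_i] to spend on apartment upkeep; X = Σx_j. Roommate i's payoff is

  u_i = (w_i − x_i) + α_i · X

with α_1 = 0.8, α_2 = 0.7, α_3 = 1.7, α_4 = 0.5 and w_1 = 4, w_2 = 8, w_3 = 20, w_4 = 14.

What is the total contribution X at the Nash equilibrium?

∂u_i/∂x_i = α_i − 1, so roommate i contributes w_i if α_i > 1, else 0.
α_i > 1 for i ∈ {3}; NE contributions (0, 0, 20, 0), X = 20.

20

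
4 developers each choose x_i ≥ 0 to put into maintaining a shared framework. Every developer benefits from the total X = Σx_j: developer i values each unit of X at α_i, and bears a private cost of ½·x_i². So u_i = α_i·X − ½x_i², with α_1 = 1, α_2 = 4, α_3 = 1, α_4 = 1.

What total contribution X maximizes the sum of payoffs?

Planner FOC: ∂(Σu_j)/∂x_i = (Σα_j) − x_i = 0, so x_i^SO = Σα_j = 7 for every i; X^SO = 28.

28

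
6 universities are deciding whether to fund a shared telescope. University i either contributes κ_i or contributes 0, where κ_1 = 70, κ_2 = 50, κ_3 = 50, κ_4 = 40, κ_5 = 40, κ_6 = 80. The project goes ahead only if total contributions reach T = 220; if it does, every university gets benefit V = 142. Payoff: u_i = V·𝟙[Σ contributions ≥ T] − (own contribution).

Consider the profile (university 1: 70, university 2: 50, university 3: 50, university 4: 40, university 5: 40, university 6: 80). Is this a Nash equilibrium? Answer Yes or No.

Total = 330 ≥ 220: provided.
University 1 (pledges 70, payoff 72): dropping to 0 → total 260, payoff 142. Profitable deviation.

No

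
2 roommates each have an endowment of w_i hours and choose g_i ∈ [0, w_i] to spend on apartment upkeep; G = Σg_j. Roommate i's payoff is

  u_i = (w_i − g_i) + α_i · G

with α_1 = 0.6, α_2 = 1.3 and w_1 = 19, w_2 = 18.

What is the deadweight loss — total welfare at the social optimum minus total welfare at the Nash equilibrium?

17.1

∂u_i/∂g_i = α_i − 1, so roommate i contributes w_i if α_i > 1, else 0.
α_i > 1 for i ∈ {2}; NE contributions (0, 18), G = 18.
W^NE = Σw_i − G^NE + (Σα_i)·G^NE = 37 + 0.9·18 = 53.2.
Planner: ∂(Σu_j)/∂g_i = Σα_j − 1 = 0.9 > 0, so everyone contributes w_i; G^SO = 37, W^SO = 37 + 0.9·37 = 70.3.
Deadweight loss = 17.1.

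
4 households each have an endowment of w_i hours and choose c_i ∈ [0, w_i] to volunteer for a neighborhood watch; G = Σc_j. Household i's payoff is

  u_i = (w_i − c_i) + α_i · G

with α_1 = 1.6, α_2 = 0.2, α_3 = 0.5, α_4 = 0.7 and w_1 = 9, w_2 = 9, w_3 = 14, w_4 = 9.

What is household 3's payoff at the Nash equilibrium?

18.5

∂u_i/∂c_i = α_i − 1, so household i contributes w_i if α_i > 1, else 0.
α_i > 1 for i ∈ {1}; NE contributions (9, 0, 0, 0), G = 9.
u_3 = (14 − 0) + 0.5·9 = 18.5.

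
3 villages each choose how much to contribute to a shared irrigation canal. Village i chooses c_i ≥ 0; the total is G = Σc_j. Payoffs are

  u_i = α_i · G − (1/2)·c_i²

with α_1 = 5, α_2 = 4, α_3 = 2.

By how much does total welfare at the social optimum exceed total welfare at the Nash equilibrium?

83

Village i's FOC: ∂u_i/∂c_i = α_i − c_i = 0, so c_i* = α_i.
NE contributions = (5, 4, 2); G = 11.
W^NE = (Σα)·G − ½Σα_i² = 11² − ½·45 = 98.5.
Planner sets c_i = Σα_j = 11 for every i, so G^SO = 3·11 = 33.
W^SO = (Σα)·G^SO − ½·3·(Σα)² = (3/2)·11² = 181.5.
Deadweight loss = W^SO − W^NE = 83.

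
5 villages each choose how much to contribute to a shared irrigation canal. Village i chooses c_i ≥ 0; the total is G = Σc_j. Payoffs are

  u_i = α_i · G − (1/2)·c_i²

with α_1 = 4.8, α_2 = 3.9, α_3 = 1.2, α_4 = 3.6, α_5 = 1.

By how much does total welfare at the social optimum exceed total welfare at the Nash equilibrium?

Village i's FOC: ∂u_i/∂c_i = α_i − c_i = 0, so c_i* = α_i.
NE contributions = (4.8, 3.9, 1.2, 3.6, 1); G = 14.5.
W^NE = (Σα)·G − ½Σα_i² = 14.5² − ½·53.65 = 183.425.
Planner sets c_i = Σα_j = 14.5 for every i, so G^SO = 5·14.5 = 72.5.
W^SO = (Σα)·G^SO − ½·5·(Σα)² = (5/2)·14.5² = 525.625.
Deadweight loss = W^SO − W^NE = 342.2.

342.2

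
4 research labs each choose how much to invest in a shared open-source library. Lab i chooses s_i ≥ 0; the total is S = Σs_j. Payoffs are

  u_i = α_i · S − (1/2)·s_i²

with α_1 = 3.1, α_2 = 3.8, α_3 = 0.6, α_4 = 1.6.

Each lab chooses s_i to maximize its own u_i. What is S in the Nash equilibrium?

Lab i's FOC: ∂u_i/∂s_i = α_i − s_i = 0, so s_i* = α_i.
NE contributions = (3.1, 3.8, 0.6, 1.6); S = 9.1.

9.1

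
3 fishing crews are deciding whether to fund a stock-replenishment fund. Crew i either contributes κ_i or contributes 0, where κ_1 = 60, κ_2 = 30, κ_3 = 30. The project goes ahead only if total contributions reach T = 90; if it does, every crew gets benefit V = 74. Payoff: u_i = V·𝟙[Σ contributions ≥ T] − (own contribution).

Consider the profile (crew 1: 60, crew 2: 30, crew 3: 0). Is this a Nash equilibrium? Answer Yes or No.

Yes

Total = 90 ≥ 90: provided.
Crew 1 (pledges 60, payoff 14): dropping to 0 → total 30, payoff 0. No gain.
Crew 2 (pledges 30, payoff 44): dropping to 0 → total 60, payoff 0. No gain.
Crew 3 (pledges 0, payoff 74): pledging 30 → total 120, payoff 44. No gain.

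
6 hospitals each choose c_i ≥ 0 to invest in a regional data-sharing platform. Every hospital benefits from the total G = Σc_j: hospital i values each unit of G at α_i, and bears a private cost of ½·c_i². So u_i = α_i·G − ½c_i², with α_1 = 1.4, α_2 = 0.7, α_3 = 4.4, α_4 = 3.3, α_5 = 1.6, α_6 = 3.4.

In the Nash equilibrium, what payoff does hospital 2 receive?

10.115

Hospital i's FOC: ∂u_i/∂c_i = α_i − c_i = 0, so c_i* = α_i.
NE contributions = (1.4, 0.7, 4.4, 3.3, 1.6, 3.4); G = 14.8.
u_2 = α_2·G − ½·(c_2)² = 0.7·14.8 − ½·0.7² = 10.115.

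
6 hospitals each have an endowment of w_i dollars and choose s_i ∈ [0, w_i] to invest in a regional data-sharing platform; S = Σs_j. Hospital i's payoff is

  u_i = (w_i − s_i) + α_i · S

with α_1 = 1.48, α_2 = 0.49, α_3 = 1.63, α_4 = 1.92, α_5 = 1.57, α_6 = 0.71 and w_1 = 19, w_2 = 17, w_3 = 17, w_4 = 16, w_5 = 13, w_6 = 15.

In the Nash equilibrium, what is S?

65

∂u_i/∂s_i = α_i − 1, so hospital i contributes w_i if α_i > 1, else 0.
α_i > 1 for i ∈ {1, 3, 4, 5}; NE contributions (19, 0, 17, 16, 13, 0), S = 65.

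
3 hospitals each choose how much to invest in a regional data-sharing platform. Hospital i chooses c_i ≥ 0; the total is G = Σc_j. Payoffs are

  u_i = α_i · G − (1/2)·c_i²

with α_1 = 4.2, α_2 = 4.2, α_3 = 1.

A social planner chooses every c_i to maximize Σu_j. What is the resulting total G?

Planner FOC: ∂(Σu_j)/∂c_i = (Σα_j) − c_i = 0, so c_i^SO = Σα_j = 9.4 for every i; G^SO = 28.2.

28.2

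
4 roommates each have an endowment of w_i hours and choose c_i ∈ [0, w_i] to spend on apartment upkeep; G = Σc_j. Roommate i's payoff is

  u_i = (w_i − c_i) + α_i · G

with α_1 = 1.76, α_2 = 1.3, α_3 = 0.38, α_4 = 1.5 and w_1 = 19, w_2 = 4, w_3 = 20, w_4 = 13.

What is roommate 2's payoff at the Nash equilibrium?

46.8

∂u_i/∂c_i = α_i − 1, so roommate i contributes w_i if α_i > 1, else 0.
α_i > 1 for i ∈ {1, 2, 4}; NE contributions (19, 4, 0, 13), G = 36.
u_2 = (4 − 4) + 1.3·36 = 46.8.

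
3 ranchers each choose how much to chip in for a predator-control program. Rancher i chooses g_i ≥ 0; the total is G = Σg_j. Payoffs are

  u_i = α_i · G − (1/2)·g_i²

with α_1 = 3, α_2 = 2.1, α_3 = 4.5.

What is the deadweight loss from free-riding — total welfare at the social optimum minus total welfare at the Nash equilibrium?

62.91

Rancher i's FOC: ∂u_i/∂g_i = α_i − g_i = 0, so g_i* = α_i.
NE contributions = (3, 2.1, 4.5); G = 9.6.
W^NE = (Σα)·G − ½Σα_i² = 9.6² − ½·33.66 = 75.33.
Planner sets g_i = Σα_j = 9.6 for every i, so G^SO = 3·9.6 = 28.8.
W^SO = (Σα)·G^SO − ½·3·(Σα)² = (3/2)·9.6² = 138.24.
Deadweight loss = W^SO − W^NE = 62.91.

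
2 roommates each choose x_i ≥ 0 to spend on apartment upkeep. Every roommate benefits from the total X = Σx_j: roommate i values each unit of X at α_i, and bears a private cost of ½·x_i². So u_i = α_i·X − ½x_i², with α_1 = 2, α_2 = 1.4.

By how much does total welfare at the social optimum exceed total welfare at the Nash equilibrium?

Roommate i's FOC: ∂u_i/∂x_i = α_i − x_i = 0, so x_i* = α_i.
NE contributions = (2, 1.4); X = 3.4.
W^NE = (Σα)·X − ½Σα_i² = 3.4² − ½·5.96 = 8.58.
Planner sets x_i = Σα_j = 3.4 for every i, so X^SO = 2·3.4 = 6.8.
W^SO = (Σα)·X^SO − ½·2·(Σα)² = (2/2)·3.4² = 11.56.
Deadweight loss = W^SO − W^NE = 2.98.

2.98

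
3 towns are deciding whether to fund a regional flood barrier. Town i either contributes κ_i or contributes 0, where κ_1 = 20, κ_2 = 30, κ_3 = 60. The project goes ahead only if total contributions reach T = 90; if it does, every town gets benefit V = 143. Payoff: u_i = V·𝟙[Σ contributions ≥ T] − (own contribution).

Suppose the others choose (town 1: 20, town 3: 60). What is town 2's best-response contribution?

Others' total = 80. Contributing 30 brings total to 110 ≥ 90: gain V − κ_2 = 113.
Best response: 30.

30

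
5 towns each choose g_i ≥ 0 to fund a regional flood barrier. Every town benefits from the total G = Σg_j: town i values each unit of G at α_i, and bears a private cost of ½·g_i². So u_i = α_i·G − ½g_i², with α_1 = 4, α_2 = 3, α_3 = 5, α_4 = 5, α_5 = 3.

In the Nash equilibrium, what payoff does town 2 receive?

Town i's FOC: ∂u_i/∂g_i = α_i − g_i = 0, so g_i* = α_i.
NE contributions = (4, 3, 5, 5, 3); G = 20.
u_2 = α_2·G − ½·(g_2)² = 3·20 − ½·3² = 55.5.

55.5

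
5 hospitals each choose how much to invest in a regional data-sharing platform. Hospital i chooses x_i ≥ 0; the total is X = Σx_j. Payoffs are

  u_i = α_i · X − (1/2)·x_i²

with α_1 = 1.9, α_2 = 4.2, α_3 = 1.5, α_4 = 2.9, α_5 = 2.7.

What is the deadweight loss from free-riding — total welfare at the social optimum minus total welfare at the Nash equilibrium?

280.96

Hospital i's FOC: ∂u_i/∂x_i = α_i − x_i = 0, so x_i* = α_i.
NE contributions = (1.9, 4.2, 1.5, 2.9, 2.7); X = 13.2.
W^NE = (Σα)·X − ½Σα_i² = 13.2² − ½·39.2 = 154.64.
Planner sets x_i = Σα_j = 13.2 for every i, so X^SO = 5·13.2 = 66.
W^SO = (Σα)·X^SO − ½·5·(Σα)² = (5/2)·13.2² = 435.6.
Deadweight loss = W^SO − W^NE = 280.96.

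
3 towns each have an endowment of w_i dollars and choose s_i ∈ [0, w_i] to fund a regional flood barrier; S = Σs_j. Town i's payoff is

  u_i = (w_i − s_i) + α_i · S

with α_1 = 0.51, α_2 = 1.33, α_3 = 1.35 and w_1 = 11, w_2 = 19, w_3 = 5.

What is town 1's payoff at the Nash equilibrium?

∂u_i/∂s_i = α_i − 1, so town i contributes w_i if α_i > 1, else 0.
α_i > 1 for i ∈ {2, 3}; NE contributions (0, 19, 5), S = 24.
u_1 = (11 − 0) + 0.51·24 = 23.24.

23.24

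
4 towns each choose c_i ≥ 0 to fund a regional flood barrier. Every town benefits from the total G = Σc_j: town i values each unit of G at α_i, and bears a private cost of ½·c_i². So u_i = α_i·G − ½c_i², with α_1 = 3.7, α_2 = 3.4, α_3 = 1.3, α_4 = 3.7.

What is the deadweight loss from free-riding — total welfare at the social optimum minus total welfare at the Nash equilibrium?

Town i's FOC: ∂u_i/∂c_i = α_i − c_i = 0, so c_i* = α_i.
NE contributions = (3.7, 3.4, 1.3, 3.7); G = 12.1.
W^NE = (Σα)·G − ½Σα_i² = 12.1² − ½·40.63 = 126.095.
Planner sets c_i = Σα_j = 12.1 for every i, so G^SO = 4·12.1 = 48.4.
W^SO = (Σα)·G^SO − ½·4·(Σα)² = (4/2)·12.1² = 292.82.
Deadweight loss = W^SO − W^NE = 166.725.

166.725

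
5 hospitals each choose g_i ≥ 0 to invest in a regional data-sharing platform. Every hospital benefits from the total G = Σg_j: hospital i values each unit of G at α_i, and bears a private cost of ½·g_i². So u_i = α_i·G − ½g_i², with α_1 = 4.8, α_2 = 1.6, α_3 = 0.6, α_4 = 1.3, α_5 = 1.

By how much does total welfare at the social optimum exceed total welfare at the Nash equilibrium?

Hospital i's FOC: ∂u_i/∂g_i = α_i − g_i = 0, so g_i* = α_i.
NE contributions = (4.8, 1.6, 0.6, 1.3, 1); G = 9.3.
W^NE = (Σα)·G − ½Σα_i² = 9.3² − ½·28.65 = 72.165.
Planner sets g_i = Σα_j = 9.3 for every i, so G^SO = 5·9.3 = 46.5.
W^SO = (Σα)·G^SO − ½·5·(Σα)² = (5/2)·9.3² = 216.225.
Deadweight loss = W^SO − W^NE = 144.06.

144.06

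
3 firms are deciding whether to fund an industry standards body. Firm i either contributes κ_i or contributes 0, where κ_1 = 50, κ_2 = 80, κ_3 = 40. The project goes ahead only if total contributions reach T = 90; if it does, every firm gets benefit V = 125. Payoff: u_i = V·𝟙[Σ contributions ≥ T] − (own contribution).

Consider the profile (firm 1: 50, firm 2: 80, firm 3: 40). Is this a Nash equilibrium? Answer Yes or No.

Total = 170 ≥ 90: provided.
Firm 1 (pledges 50, payoff 75): dropping to 0 → total 120, payoff 125. Profitable deviation.

No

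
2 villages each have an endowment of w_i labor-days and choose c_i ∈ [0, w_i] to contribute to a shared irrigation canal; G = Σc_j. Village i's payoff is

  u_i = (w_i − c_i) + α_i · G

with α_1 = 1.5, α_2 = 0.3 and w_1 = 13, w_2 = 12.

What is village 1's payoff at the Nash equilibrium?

19.5

∂u_i/∂c_i = α_i − 1, so village i contributes w_i if α_i > 1, else 0.
α_i > 1 for i ∈ {1}; NE contributions (13, 0), G = 13.
u_1 = (13 − 13) + 1.5·13 = 19.5.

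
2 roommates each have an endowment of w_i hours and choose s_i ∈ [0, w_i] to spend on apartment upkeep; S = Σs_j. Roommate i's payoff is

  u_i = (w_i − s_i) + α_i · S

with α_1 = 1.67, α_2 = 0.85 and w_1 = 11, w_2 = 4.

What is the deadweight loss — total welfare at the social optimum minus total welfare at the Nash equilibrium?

6.08

∂u_i/∂s_i = α_i − 1, so roommate i contributes w_i if α_i > 1, else 0.
α_i > 1 for i ∈ {1}; NE contributions (11, 0), S = 11.
W^NE = Σw_i − S^NE + (Σα_i)·S^NE = 15 + 1.52·11 = 31.72.
Planner: ∂(Σu_j)/∂s_i = Σα_j − 1 = 1.52 > 0, so everyone contributes w_i; S^SO = 15, W^SO = 15 + 1.52·15 = 37.8.
Deadweight loss = 6.08.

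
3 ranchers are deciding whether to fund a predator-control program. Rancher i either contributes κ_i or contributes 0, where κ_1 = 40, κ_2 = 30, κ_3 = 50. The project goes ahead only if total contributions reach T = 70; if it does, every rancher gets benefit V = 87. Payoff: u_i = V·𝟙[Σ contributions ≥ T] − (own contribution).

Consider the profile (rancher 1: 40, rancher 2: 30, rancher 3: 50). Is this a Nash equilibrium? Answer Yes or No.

Total = 120 ≥ 70: provided.
Rancher 1 (pledges 40, payoff 47): dropping to 0 → total 80, payoff 87. Profitable deviation.

No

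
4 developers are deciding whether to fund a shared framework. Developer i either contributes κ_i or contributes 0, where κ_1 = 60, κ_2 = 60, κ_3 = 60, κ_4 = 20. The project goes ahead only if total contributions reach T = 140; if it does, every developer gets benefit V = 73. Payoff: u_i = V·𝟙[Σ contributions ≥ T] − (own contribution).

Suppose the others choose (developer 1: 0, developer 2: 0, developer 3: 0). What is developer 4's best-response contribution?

0

Others' total = 0. Even contributing 20 gives 20 < 140: no benefit either way.
Best response: 0.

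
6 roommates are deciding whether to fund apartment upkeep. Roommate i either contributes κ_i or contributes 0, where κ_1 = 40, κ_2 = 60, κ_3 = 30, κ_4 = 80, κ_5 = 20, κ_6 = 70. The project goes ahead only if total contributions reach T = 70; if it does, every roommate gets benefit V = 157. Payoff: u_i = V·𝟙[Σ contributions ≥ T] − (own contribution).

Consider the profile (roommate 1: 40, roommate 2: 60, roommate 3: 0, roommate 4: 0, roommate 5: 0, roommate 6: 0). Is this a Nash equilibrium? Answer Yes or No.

Yes

Total = 100 ≥ 70: provided.
Roommate 1 (pledges 40, payoff 117): dropping to 0 → total 60, payoff 0. No gain.
Roommate 2 (pledges 60, payoff 97): dropping to 0 → total 40, payoff 0. No gain.
Roommate 3 (pledges 0, payoff 157): pledging 30 → total 130, payoff 127. No gain.
Roommate 4 (pledges 0, payoff 157): pledging 80 → total 180, payoff 77. No gain.
Roommate 5 (pledges 0, payoff 157): pledging 20 → total 120, payoff 137. No gain.
Roommate 6 (pledges 0, payoff 157): pledging 70 → total 170, payoff 87. No gain.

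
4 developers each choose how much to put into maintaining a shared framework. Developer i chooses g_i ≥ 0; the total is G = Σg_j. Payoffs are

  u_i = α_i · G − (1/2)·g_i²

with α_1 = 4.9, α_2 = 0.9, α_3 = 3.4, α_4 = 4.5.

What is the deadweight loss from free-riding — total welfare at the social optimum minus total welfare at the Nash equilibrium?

Developer i's FOC: ∂u_i/∂g_i = α_i − g_i = 0, so g_i* = α_i.
NE contributions = (4.9, 0.9, 3.4, 4.5); G = 13.7.
W^NE = (Σα)·G − ½Σα_i² = 13.7² − ½·56.63 = 159.375.
Planner sets g_i = Σα_j = 13.7 for every i, so G^SO = 4·13.7 = 54.8.
W^SO = (Σα)·G^SO − ½·4·(Σα)² = (4/2)·13.7² = 375.38.
Deadweight loss = W^SO − W^NE = 216.005.

216.005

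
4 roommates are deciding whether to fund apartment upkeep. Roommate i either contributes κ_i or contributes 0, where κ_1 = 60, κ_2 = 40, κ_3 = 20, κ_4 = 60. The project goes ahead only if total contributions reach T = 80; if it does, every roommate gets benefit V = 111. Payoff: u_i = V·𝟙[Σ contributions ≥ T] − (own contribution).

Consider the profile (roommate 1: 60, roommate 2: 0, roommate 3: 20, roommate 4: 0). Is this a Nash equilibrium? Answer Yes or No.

Yes

Total = 80 ≥ 80: provided.
Roommate 1 (pledges 60, payoff 51): dropping to 0 → total 20, payoff 0. No gain.
Roommate 2 (pledges 0, payoff 111): pledging 40 → total 120, payoff 71. No gain.
Roommate 3 (pledges 20, payoff 91): dropping to 0 → total 60, payoff 0. No gain.
Roommate 4 (pledges 0, payoff 111): pledging 60 → total 140, payoff 51. No gain.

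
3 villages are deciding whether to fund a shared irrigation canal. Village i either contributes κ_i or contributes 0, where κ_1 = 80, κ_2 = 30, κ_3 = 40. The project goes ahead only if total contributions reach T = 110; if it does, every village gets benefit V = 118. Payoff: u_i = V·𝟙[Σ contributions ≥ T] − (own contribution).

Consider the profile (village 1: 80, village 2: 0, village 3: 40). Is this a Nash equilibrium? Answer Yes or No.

Yes

Total = 120 ≥ 110: provided.
Village 1 (pledges 80, payoff 38): dropping to 0 → total 40, payoff 0. No gain.
Village 2 (pledges 0, payoff 118): pledging 30 → total 150, payoff 88. No gain.
Village 3 (pledges 40, payoff 78): dropping to 0 → total 80, payoff 0. No gain.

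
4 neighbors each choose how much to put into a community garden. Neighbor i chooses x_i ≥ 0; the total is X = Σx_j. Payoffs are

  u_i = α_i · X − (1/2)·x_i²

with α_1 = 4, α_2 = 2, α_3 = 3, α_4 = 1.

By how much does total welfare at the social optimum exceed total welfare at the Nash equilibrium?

115

Neighbor i's FOC: ∂u_i/∂x_i = α_i − x_i = 0, so x_i* = α_i.
NE contributions = (4, 2, 3, 1); X = 10.
W^NE = (Σα)·X − ½Σα_i² = 10² − ½·30 = 85.
Planner sets x_i = Σα_j = 10 for every i, so X^SO = 4·10 = 40.
W^SO = (Σα)·X^SO − ½·4·(Σα)² = (4/2)·10² = 200.
Deadweight loss = W^SO − W^NE = 115.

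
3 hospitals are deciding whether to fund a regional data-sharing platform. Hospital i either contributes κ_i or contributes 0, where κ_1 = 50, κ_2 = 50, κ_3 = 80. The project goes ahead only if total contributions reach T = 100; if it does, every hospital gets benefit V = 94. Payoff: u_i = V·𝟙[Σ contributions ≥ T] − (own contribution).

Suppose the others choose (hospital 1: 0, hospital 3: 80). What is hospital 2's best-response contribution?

Others' total = 80. Contributing 50 brings total to 130 ≥ 100: gain V − κ_2 = 44.
Best response: 50.

50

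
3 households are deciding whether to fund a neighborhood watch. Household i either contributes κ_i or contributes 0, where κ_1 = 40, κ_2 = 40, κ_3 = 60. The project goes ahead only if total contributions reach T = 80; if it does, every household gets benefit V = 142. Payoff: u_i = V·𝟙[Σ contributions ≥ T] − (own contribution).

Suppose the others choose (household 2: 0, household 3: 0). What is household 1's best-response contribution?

Others' total = 0. Even contributing 40 gives 40 < 80: no benefit either way.
Best response: 0.

0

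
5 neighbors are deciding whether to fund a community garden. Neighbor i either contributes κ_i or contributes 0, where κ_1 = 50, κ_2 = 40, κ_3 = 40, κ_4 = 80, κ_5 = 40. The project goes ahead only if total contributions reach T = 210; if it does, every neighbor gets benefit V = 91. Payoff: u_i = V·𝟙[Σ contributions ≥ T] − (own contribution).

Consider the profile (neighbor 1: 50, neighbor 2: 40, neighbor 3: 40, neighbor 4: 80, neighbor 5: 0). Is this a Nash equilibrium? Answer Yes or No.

Yes

Total = 210 ≥ 210: provided.
Neighbor 1 (pledges 50, payoff 41): dropping to 0 → total 160, payoff 0. No gain.
Neighbor 2 (pledges 40, payoff 51): dropping to 0 → total 170, payoff 0. No gain.
Neighbor 3 (pledges 40, payoff 51): dropping to 0 → total 170, payoff 0. No gain.
Neighbor 4 (pledges 80, payoff 11): dropping to 0 → total 130, payoff 0. No gain.
Neighbor 5 (pledges 0, payoff 91): pledging 40 → total 250, payoff 51. No gain.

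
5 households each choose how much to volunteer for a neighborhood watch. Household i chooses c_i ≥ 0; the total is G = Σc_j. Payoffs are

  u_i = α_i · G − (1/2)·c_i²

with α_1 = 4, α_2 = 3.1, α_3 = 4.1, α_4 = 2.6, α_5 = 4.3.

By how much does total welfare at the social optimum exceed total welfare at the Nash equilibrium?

525.25

Household i's FOC: ∂u_i/∂c_i = α_i − c_i = 0, so c_i* = α_i.
NE contributions = (4, 3.1, 4.1, 2.6, 4.3); G = 18.1.
W^NE = (Σα)·G − ½Σα_i² = 18.1² − ½·67.67 = 293.775.
Planner sets c_i = Σα_j = 18.1 for every i, so G^SO = 5·18.1 = 90.5.
W^SO = (Σα)·G^SO − ½·5·(Σα)² = (5/2)·18.1² = 819.025.
Deadweight loss = W^SO − W^NE = 525.25.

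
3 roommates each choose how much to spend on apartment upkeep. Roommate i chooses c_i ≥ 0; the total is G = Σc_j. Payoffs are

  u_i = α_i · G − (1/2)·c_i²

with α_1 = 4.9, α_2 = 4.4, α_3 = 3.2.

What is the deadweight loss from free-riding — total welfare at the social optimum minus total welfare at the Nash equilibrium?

104.93

Roommate i's FOC: ∂u_i/∂c_i = α_i − c_i = 0, so c_i* = α_i.
NE contributions = (4.9, 4.4, 3.2); G = 12.5.
W^NE = (Σα)·G − ½Σα_i² = 12.5² − ½·53.61 = 129.445.
Planner sets c_i = Σα_j = 12.5 for every i, so G^SO = 3·12.5 = 37.5.
W^SO = (Σα)·G^SO − ½·3·(Σα)² = (3/2)·12.5² = 234.375.
Deadweight loss = W^SO − W^NE = 104.93.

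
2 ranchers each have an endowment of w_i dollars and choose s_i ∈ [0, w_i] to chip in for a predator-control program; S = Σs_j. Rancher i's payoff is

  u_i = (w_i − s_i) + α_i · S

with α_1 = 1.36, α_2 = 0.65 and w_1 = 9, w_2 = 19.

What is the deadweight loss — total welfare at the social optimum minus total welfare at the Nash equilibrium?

19.19

∂u_i/∂s_i = α_i − 1, so rancher i contributes w_i if α_i > 1, else 0.
α_i > 1 for i ∈ {1}; NE contributions (9, 0), S = 9.
W^NE = Σw_i − S^NE + (Σα_i)·S^NE = 28 + 1.01·9 = 37.09.
Planner: ∂(Σu_j)/∂s_i = Σα_j − 1 = 1.01 > 0, so everyone contributes w_i; S^SO = 28, W^SO = 28 + 1.01·28 = 56.28.
Deadweight loss = 19.19.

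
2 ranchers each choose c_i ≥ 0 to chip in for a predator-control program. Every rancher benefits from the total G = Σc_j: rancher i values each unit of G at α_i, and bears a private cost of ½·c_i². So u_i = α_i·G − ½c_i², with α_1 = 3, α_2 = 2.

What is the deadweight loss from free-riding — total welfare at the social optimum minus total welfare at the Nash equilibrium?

6.5

Rancher i's FOC: ∂u_i/∂c_i = α_i − c_i = 0, so c_i* = α_i.
NE contributions = (3, 2); G = 5.
W^NE = (Σα)·G − ½Σα_i² = 5² − ½·13 = 18.5.
Planner sets c_i = Σα_j = 5 for every i, so G^SO = 2·5 = 10.
W^SO = (Σα)·G^SO − ½·2·(Σα)² = (2/2)·5² = 25.
Deadweight loss = W^SO − W^NE = 6.5.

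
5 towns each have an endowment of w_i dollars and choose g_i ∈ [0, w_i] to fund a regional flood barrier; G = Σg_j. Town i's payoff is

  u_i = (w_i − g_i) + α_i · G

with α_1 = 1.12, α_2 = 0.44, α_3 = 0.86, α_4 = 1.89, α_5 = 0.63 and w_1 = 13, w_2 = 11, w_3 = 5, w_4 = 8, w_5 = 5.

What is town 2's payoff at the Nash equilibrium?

∂u_i/∂g_i = α_i − 1, so town i contributes w_i if α_i > 1, else 0.
α_i > 1 for i ∈ {1, 4}; NE contributions (13, 0, 0, 8, 0), G = 21.
u_2 = (11 − 0) + 0.44·21 = 20.24.

20.24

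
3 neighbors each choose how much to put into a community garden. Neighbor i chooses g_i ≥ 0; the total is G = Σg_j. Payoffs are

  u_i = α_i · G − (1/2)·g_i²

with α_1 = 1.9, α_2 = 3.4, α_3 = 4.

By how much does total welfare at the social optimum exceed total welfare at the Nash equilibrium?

58.83

Neighbor i's FOC: ∂u_i/∂g_i = α_i − g_i = 0, so g_i* = α_i.
NE contributions = (1.9, 3.4, 4); G = 9.3.
W^NE = (Σα)·G − ½Σα_i² = 9.3² − ½·31.17 = 70.905.
Planner sets g_i = Σα_j = 9.3 for every i, so G^SO = 3·9.3 = 27.9.
W^SO = (Σα)·G^SO − ½·3·(Σα)² = (3/2)·9.3² = 129.735.
Deadweight loss = W^SO − W^NE = 58.83.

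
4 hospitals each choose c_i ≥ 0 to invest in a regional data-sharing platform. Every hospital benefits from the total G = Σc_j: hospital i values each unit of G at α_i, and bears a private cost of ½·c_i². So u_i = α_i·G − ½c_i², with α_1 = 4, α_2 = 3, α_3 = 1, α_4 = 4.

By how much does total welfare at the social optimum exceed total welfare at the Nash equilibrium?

Hospital i's FOC: ∂u_i/∂c_i = α_i − c_i = 0, so c_i* = α_i.
NE contributions = (4, 3, 1, 4); G = 12.
W^NE = (Σα)·G − ½Σα_i² = 12² − ½·42 = 123.
Planner sets c_i = Σα_j = 12 for every i, so G^SO = 4·12 = 48.
W^SO = (Σα)·G^SO − ½·4·(Σα)² = (4/2)·12² = 288.
Deadweight loss = W^SO − W^NE = 165.

165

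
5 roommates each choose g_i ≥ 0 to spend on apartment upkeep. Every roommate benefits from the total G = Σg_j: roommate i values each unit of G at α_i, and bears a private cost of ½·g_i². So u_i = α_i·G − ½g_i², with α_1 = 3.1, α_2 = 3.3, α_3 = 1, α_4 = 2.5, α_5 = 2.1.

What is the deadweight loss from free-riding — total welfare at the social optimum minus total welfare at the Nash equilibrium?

232.08

Roommate i's FOC: ∂u_i/∂g_i = α_i − g_i = 0, so g_i* = α_i.
NE contributions = (3.1, 3.3, 1, 2.5, 2.1); G = 12.
W^NE = (Σα)·G − ½Σα_i² = 12² − ½·32.16 = 127.92.
Planner sets g_i = Σα_j = 12 for every i, so G^SO = 5·12 = 60.
W^SO = (Σα)·G^SO − ½·5·(Σα)² = (5/2)·12² = 360.
Deadweight loss = W^SO − W^NE = 232.08.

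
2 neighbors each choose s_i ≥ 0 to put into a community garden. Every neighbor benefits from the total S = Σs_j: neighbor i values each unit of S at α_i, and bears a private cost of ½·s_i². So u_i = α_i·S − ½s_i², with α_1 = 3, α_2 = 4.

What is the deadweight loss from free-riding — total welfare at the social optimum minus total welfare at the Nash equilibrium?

12.5

Neighbor i's FOC: ∂u_i/∂s_i = α_i − s_i = 0, so s_i* = α_i.
NE contributions = (3, 4); S = 7.
W^NE = (Σα)·S − ½Σα_i² = 7² − ½·25 = 36.5.
Planner sets s_i = Σα_j = 7 for every i, so S^SO = 2·7 = 14.
W^SO = (Σα)·S^SO − ½·2·(Σα)² = (2/2)·7² = 49.
Deadweight loss = W^SO − W^NE = 12.5.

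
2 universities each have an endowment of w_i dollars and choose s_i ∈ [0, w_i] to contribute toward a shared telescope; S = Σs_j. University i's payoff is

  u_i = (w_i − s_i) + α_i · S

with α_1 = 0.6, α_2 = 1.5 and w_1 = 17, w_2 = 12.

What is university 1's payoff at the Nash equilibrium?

24.2

∂u_i/∂s_i = α_i − 1, so university i contributes w_i if α_i > 1, else 0.
α_i > 1 for i ∈ {2}; NE contributions (0, 12), S = 12.
u_1 = (17 − 0) + 0.6·12 = 24.2.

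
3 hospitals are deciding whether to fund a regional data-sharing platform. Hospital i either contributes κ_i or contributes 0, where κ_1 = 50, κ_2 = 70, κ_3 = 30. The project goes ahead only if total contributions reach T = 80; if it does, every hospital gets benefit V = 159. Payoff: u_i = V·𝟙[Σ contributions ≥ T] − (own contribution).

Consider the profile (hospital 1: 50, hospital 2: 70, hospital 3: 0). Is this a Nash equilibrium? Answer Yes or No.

Yes

Total = 120 ≥ 80: provided.
Hospital 1 (pledges 50, payoff 109): dropping to 0 → total 70, payoff 0. No gain.
Hospital 2 (pledges 70, payoff 89): dropping to 0 → total 50, payoff 0. No gain.
Hospital 3 (pledges 0, payoff 159): pledging 30 → total 150, payoff 129. No gain.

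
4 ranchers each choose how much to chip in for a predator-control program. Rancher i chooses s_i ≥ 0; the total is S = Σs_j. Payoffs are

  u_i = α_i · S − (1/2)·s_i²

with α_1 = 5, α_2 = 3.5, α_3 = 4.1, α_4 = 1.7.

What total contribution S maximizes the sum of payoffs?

Planner FOC: ∂(Σu_j)/∂s_i = (Σα_j) − s_i = 0, so s_i^SO = Σα_j = 14.3 for every i; S^SO = 57.2.

57.2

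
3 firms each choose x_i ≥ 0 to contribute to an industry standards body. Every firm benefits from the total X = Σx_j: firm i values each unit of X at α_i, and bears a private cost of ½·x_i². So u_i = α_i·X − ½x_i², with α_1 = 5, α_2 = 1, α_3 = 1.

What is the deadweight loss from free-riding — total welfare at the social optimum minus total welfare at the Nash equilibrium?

Firm i's FOC: ∂u_i/∂x_i = α_i − x_i = 0, so x_i* = α_i.
NE contributions = (5, 1, 1); X = 7.
W^NE = (Σα)·X − ½Σα_i² = 7² − ½·27 = 35.5.
Planner sets x_i = Σα_j = 7 for every i, so X^SO = 3·7 = 21.
W^SO = (Σα)·X^SO − ½·3·(Σα)² = (3/2)·7² = 73.5.
Deadweight loss = W^SO − W^NE = 38.

38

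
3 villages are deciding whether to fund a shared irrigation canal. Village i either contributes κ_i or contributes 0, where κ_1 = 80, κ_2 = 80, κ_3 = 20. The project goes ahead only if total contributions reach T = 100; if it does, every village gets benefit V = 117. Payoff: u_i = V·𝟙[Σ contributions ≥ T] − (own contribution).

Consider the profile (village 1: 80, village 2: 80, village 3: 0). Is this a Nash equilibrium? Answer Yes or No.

Yes

Total = 160 ≥ 100: provided.
Village 1 (pledges 80, payoff 37): dropping to 0 → total 80, payoff 0. No gain.
Village 2 (pledges 80, payoff 37): dropping to 0 → total 80, payoff 0. No gain.
Village 3 (pledges 0, payoff 117): pledging 20 → total 180, payoff 97. No gain.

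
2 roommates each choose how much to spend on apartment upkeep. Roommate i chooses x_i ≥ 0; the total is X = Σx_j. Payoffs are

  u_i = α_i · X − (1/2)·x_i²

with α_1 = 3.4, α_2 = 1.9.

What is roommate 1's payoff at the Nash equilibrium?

Roommate i's FOC: ∂u_i/∂x_i = α_i − x_i = 0, so x_i* = α_i.
NE contributions = (3.4, 1.9); X = 5.3.
u_1 = α_1·X − ½·(x_1)² = 3.4·5.3 − ½·3.4² = 12.24.

12.24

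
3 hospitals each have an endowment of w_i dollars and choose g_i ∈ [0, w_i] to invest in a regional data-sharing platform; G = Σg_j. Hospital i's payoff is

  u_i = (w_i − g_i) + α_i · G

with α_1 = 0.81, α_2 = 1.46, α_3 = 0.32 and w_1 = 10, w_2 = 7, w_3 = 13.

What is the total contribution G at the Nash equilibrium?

7

∂u_i/∂g_i = α_i − 1, so hospital i contributes w_i if α_i > 1, else 0.
α_i > 1 for i ∈ {2}; NE contributions (0, 7, 0), G = 7.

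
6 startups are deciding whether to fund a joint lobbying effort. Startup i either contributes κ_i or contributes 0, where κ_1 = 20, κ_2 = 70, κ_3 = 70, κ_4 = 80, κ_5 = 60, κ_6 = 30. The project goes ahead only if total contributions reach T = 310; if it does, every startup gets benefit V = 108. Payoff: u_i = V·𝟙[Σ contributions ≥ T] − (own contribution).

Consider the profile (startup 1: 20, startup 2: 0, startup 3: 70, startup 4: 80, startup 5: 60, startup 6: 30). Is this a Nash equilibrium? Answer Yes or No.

Total = 260 < 310: not provided.
Startup 1 (pledges 20, payoff -20): dropping to 0 → total 240, payoff 0. Profitable deviation.

No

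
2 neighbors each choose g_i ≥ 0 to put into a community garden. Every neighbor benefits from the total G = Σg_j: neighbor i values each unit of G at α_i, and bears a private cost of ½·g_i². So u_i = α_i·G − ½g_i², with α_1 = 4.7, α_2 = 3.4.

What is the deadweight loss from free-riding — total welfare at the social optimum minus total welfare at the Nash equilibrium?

16.825

Neighbor i's FOC: ∂u_i/∂g_i = α_i − g_i = 0, so g_i* = α_i.
NE contributions = (4.7, 3.4); G = 8.1.
W^NE = (Σα)·G − ½Σα_i² = 8.1² − ½·33.65 = 48.785.
Planner sets g_i = Σα_j = 8.1 for every i, so G^SO = 2·8.1 = 16.2.
W^SO = (Σα)·G^SO − ½·2·(Σα)² = (2/2)·8.1² = 65.61.
Deadweight loss = W^SO − W^NE = 16.825.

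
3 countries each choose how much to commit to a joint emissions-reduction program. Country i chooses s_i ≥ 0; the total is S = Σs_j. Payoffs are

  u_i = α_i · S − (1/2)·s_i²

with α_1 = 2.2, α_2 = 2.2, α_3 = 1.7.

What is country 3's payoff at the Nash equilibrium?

Country i's FOC: ∂u_i/∂s_i = α_i − s_i = 0, so s_i* = α_i.
NE contributions = (2.2, 2.2, 1.7); S = 6.1.
u_3 = α_3·S − ½·(s_3)² = 1.7·6.1 − ½·1.7² = 8.925.

8.925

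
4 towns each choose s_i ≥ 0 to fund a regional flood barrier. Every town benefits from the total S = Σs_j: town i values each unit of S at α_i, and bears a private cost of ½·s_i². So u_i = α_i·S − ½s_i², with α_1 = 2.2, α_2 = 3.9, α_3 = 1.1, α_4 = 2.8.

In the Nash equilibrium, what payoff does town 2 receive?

Town i's FOC: ∂u_i/∂s_i = α_i − s_i = 0, so s_i* = α_i.
NE contributions = (2.2, 3.9, 1.1, 2.8); S = 10.
u_2 = α_2·S − ½·(s_2)² = 3.9·10 − ½·3.9² = 31.395.

31.395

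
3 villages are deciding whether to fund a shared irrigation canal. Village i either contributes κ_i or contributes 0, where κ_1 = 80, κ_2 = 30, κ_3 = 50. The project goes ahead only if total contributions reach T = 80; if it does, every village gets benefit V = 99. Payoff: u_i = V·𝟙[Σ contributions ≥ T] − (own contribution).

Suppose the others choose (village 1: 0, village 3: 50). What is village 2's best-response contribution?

30

Others' total = 50. Contributing 30 brings total to 80 ≥ 80: gain V − κ_2 = 69.
Best response: 30.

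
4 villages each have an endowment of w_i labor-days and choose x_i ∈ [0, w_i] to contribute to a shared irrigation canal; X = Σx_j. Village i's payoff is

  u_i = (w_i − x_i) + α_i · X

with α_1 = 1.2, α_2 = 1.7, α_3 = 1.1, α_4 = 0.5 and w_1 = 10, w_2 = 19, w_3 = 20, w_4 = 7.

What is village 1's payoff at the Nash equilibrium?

∂u_i/∂x_i = α_i − 1, so village i contributes w_i if α_i > 1, else 0.
α_i > 1 for i ∈ {1, 2, 3}; NE contributions (10, 19, 20, 0), X = 49.
u_1 = (10 − 10) + 1.2·49 = 58.8.

58.8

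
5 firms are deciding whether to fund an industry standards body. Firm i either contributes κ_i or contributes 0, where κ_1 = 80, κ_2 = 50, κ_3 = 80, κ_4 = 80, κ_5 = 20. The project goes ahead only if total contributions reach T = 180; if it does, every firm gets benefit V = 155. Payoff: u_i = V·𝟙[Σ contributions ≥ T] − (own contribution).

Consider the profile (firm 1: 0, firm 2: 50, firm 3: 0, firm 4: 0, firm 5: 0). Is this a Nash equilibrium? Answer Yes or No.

No

Total = 50 < 180: not provided.
Firm 1 (pledges 0, payoff 0): pledging 80 → total 130, payoff -80. No gain.
Firm 2 (pledges 50, payoff -50): dropping to 0 → total 0, payoff 0. Profitable deviation.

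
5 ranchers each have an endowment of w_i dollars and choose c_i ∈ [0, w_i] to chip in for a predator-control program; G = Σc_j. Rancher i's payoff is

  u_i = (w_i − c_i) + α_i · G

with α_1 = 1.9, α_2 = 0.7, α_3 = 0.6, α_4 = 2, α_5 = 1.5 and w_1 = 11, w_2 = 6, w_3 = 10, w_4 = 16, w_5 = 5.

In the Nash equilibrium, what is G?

∂u_i/∂c_i = α_i − 1, so rancher i contributes w_i if α_i > 1, else 0.
α_i > 1 for i ∈ {1, 4, 5}; NE contributions (11, 0, 0, 16, 5), G = 32.

32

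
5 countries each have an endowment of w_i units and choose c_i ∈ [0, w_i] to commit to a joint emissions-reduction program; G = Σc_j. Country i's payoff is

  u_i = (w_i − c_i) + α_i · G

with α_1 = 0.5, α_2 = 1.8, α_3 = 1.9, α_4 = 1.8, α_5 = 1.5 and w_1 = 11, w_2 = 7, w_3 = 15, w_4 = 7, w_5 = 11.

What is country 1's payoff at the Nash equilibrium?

31

∂u_i/∂c_i = α_i − 1, so country i contributes w_i if α_i > 1, else 0.
α_i > 1 for i ∈ {2, 3, 4, 5}; NE contributions (0, 7, 15, 7, 11), G = 40.
u_1 = (11 − 0) + 0.5·40 = 31.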